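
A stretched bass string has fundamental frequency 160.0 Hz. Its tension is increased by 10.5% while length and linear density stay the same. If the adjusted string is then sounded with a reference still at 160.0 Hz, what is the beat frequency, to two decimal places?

8.19 Hz

For a string, f ∝ √T, so the new frequency is 160.0·√1.105 = 168.1904 Hz.
f_beat = |168.1904 − 160.0| = 8.19 Hz.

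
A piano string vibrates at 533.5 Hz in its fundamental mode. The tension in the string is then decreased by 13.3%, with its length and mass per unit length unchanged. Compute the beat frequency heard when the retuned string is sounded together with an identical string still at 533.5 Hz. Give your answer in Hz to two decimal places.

36.74 Hz

For a string, f ∝ √T, so the new frequency is 533.5·√0.867 = 496.7570 Hz.
f_beat = |496.7570 − 533.5| = 36.74 Hz.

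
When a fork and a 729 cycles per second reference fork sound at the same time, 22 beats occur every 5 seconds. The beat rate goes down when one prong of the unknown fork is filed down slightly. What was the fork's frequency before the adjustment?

724.6 Hz

Beat frequency = 22/5 = 4.4 Hz.
|f − 729| = 4.4, so the fork was at either 724.6 Hz or 733.4 Hz.
Filing a prong removes mass and raises the fork's frequency; the adjustment raises the fork's frequency.
The beat rate fell, so the adjustment moved the fork toward 729 Hz — it must have started below the reference.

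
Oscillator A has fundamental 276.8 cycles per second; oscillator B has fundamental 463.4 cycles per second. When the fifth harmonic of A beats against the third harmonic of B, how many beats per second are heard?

6.2 Hz

Fifth harmonic of the first: 5·276.8 = 1384.0 Hz.
Third harmonic of the second: 3·463.4 = 1390.2 Hz.
f_beat = |1384.0 − 1390.2| = 6.2 Hz.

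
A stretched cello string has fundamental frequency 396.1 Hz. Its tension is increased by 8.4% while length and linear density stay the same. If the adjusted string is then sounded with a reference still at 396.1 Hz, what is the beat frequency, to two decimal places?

16.30 Hz

For a string, f ∝ √T, so the new frequency is 396.1·√1.084 = 412.4008 Hz.
f_beat = |412.4008 − 396.1| = 16.30 Hz.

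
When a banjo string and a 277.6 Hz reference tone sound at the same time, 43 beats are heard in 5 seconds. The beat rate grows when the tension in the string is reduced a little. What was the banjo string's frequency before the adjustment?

Beat frequency = 43/5 = 8.6 Hz.
|f − 277.6| = 8.6, so the banjo string was at either 269 Hz or 286.2 Hz.
Lower tension means lower frequency; the adjustment lowers the banjo string's frequency.
The beat rate rose, so the adjustment moved the banjo string further from 277.6 Hz — it was already below the reference.

269 Hz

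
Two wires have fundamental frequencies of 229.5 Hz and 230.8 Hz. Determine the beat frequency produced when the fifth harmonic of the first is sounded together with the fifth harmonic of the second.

6.5 Hz

Fifth harmonic of the first: 5·229.5 = 1147.5 Hz.
Fifth harmonic of the second: 5·230.8 = 1154.0 Hz.
f_beat = |1147.5 − 1154.0| = 6.5 Hz.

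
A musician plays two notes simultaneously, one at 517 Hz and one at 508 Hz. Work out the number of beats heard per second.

Beats arise from superposition of two nearby frequencies; the beat rate is |f₁ − f₂|.
|517 − 508| = 9 Hz.

9 Hz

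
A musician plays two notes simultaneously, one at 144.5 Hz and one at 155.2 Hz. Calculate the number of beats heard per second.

The beat frequency equals the magnitude of the frequency difference.
|144.5 − 155.2| = 10.7 Hz.

10.7 Hz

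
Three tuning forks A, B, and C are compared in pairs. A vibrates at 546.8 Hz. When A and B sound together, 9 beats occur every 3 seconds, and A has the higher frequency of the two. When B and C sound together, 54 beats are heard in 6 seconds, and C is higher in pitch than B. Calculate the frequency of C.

A–B: Beat frequency = 9/3 = 3 Hz.
B is below A, so f_B = 546.8 − 3 = 543.8 Hz.
B–C: Beat frequency = 54/6 = 9 Hz.
C is above B, so f_C = 543.8 + 9 = 552.8 Hz.

552.8 Hz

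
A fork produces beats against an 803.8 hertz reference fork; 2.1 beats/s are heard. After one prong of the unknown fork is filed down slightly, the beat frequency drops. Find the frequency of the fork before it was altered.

|f − 803.8| = 2.1, so the fork was at either 801.7 Hz or 805.9 Hz.
Filing a prong removes mass and raises the fork's frequency; the adjustment raises the fork's frequency.
The beat rate fell, so the adjustment moved the fork toward 803.8 Hz — it must have started below the reference.

801.7 Hz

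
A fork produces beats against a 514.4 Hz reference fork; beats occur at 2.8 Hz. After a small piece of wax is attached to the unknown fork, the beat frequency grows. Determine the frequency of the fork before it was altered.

511.6 Hz

|f − 514.4| = 2.8, so the fork was at either 511.6 Hz or 517.2 Hz.
Loading a fork with wax lowers its frequency; the adjustment lowers the fork's frequency.
The beat rate rose, so the adjustment moved the fork further from 514.4 Hz — it was already below the reference.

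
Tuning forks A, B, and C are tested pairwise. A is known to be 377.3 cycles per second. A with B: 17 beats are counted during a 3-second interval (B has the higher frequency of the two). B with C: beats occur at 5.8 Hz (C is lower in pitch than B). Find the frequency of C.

A–B: Beat frequency = 17/3 = 5.6667 Hz.
B is above A, so f_B = 377.3 + 5.6667 = 382.9667 Hz.
C is below B, so f_C = 382.9667 − 5.8 = 377.1667 Hz.

377.1667 Hz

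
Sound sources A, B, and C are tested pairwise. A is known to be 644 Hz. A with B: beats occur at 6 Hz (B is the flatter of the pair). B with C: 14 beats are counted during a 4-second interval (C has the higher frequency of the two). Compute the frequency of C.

B is below A, so f_B = 644 − 6 = 638 Hz.
B–C: Beat frequency = 14/4 = 3.5 Hz.
C is above B, so f_C = 638 + 3.5 = 641.5 Hz.

641.5 Hz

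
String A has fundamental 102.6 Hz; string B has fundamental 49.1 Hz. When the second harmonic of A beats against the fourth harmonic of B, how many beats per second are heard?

Second harmonic of the first: 2·102.6 = 205.2 Hz.
Fourth harmonic of the second: 4·49.1 = 196.4 Hz.
f_beat = |205.2 − 196.4| = 8.8 Hz.

8.8 Hz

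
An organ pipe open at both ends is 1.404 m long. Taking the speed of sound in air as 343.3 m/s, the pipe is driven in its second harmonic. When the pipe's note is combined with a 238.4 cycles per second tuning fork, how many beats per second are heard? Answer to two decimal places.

Open pipe: f_n = n·v/(2L) = 2·343.3/(2·1.404) = 244.5157 Hz.
f_beat = |244.5157 − 238.4| = 6.12 Hz.

6.12 Hz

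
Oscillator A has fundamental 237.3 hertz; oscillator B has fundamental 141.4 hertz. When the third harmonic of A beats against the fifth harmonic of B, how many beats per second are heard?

4.9 Hz

Third harmonic of the first: 3·237.3 = 711.9 Hz.
Fifth harmonic of the second: 5·141.4 = 707.0 Hz.
f_beat = |711.9 − 707.0| = 4.9 Hz.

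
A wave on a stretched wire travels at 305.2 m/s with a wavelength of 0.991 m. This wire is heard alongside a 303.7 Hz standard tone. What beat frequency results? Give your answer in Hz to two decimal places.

4.27 Hz

Source frequency f = v/λ = 305.2/0.991 = 307.9717 Hz.
f_beat = |307.9717 − 303.7| = 4.27 Hz.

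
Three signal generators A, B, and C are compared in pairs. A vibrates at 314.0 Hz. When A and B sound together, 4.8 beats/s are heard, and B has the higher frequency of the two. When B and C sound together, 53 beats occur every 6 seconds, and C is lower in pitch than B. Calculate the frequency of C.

B is above A, so f_B = 314.0 + 4.8 = 318.8 Hz.
B–C: Beat frequency = 53/6 = 8.8333 Hz.
C is below B, so f_C = 318.8 − 8.8333 = 309.9667 Hz.

309.9667 Hz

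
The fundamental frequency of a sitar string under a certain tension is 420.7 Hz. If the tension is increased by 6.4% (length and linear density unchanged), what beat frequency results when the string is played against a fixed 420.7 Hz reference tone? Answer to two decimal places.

For a string, f ∝ √T, so the new frequency is 420.7·√1.064 = 433.9536 Hz.
f_beat = |433.9536 − 420.7| = 13.25 Hz.

13.25 Hz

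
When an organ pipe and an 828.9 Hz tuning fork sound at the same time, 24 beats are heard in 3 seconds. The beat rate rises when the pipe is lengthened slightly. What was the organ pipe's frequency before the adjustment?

820.9 Hz

Beat frequency = 24/3 = 8 Hz.
|f − 828.9| = 8, so the organ pipe was at either 820.9 Hz or 836.9 Hz.
A longer pipe has a lower fundamental; the adjustment lowers the organ pipe's frequency.
The beat rate rose, so the adjustment moved the organ pipe further from 828.9 Hz — it was already below the reference.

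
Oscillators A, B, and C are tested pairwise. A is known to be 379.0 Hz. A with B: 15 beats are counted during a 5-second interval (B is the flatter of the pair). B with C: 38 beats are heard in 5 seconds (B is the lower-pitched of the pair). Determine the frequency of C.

383.6 Hz

A–B: Beat frequency = 15/5 = 3 Hz.
B is below A, so f_B = 379.0 − 3 = 376 Hz.
B–C: Beat frequency = 38/5 = 7.6 Hz.
C is above B, so f_C = 376 + 7.6 = 383.6 Hz.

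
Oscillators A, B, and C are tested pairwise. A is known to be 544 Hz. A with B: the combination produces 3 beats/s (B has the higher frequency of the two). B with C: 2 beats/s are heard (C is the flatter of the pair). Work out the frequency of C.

B is above A, so f_B = 544 + 3 = 547 Hz.
C is below B, so f_C = 547 − 2 = 545 Hz.

545 Hz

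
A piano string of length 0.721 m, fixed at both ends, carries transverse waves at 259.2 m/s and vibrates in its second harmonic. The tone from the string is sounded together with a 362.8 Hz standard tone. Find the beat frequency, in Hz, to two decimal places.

3.30 Hz

For a string fixed at both ends, f_n = n·v/(2L) = 2·259.2/(2·0.721) = 359.5007 Hz.
f_beat = |359.5007 − 362.8| = 3.30 Hz.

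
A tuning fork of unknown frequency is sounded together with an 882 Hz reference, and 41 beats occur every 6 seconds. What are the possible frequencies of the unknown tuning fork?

Beat frequency = 41/6 = 6.8333 Hz.
|f − 882| = 6.8333, so f = 882 ± 6.8333.

875.1667 Hz or 888.8333 Hz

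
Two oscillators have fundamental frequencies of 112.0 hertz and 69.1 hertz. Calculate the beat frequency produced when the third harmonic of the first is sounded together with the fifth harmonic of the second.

Third harmonic of the first: 3·112.0 = 336.0 Hz.
Fifth harmonic of the second: 5·69.1 = 345.5 Hz.
f_beat = |336.0 − 345.5| = 9.5 Hz.

9.5 Hz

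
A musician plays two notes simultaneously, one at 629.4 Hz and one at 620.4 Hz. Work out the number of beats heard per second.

The beat frequency equals the magnitude of the frequency difference.
|629.4 − 620.4| = 9 Hz.

9 Hz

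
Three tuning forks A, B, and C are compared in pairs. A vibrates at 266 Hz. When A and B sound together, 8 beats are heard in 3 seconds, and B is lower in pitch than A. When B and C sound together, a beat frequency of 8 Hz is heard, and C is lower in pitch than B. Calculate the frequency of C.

255.3333 Hz

A–B: Beat frequency = 8/3 = 2.6667 Hz.
B is below A, so f_B = 266 − 2.6667 = 263.3333 Hz.
C is below B, so f_C = 263.3333 − 8 = 255.3333 Hz.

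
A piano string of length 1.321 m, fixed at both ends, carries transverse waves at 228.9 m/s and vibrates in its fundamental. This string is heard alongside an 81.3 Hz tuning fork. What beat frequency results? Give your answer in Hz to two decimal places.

5.34 Hz

For a string fixed at both ends, f_n = n·v/(2L) = 1·228.9/(2·1.321) = 86.6389 Hz.
f_beat = |86.6389 − 81.3| = 5.34 Hz.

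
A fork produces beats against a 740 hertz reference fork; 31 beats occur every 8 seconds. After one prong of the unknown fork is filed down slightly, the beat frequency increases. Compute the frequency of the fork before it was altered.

Beat frequency = 31/8 = 3.875 Hz.
|f − 740| = 3.875, so the fork was at either 736.125 Hz or 743.875 Hz.
Filing a prong removes mass and raises the fork's frequency; the adjustment raises the fork's frequency.
The beat rate rose, so the adjustment moved the fork further from 740 Hz — it was already above the reference.

743.875 Hz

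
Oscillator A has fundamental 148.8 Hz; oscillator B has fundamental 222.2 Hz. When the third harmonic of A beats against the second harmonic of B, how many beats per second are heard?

Third harmonic of the first: 3·148.8 = 446.4 Hz.
Second harmonic of the second: 2·222.2 = 444.4 Hz.
f_beat = |446.4 − 444.4| = 2.0 Hz.

2.0 Hz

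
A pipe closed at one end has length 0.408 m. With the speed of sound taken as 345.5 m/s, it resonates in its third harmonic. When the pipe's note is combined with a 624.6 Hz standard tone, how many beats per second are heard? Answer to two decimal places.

10.51 Hz

Closed pipe (odd harmonics): f_n = n·v/(4L) = 3·345.5/(4·0.408) = 635.1103 Hz.
f_beat = |635.1103 − 624.6| = 10.51 Hz.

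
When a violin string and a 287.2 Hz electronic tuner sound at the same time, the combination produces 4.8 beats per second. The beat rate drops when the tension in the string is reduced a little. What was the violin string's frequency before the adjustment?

|f − 287.2| = 4.8, so the violin string was at either 282.4 Hz or 292 Hz.
Lower tension means lower frequency; the adjustment lowers the violin string's frequency.
The beat rate fell, so the adjustment moved the violin string toward 287.2 Hz — it must have started above the reference.

292 Hz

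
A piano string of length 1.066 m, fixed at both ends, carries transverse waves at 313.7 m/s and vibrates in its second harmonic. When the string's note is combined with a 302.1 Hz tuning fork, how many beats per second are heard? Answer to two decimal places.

7.82 Hz

For a string fixed at both ends, f_n = n·v/(2L) = 2·313.7/(2·1.066) = 294.2777 Hz.
f_beat = |294.2777 − 302.1| = 7.82 Hz.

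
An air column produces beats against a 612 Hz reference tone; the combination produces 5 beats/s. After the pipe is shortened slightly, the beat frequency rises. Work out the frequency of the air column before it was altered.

617 Hz

|f − 612| = 5, so the air column was at either 607 Hz or 617 Hz.
A shorter pipe has a higher fundamental; the adjustment raises the air column's frequency.
The beat rate rose, so the adjustment moved the air column further from 612 Hz — it was already above the reference.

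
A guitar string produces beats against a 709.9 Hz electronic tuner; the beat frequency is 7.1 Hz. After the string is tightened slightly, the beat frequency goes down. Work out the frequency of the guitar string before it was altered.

702.8 Hz

|f − 709.9| = 7.1, so the guitar string was at either 702.8 Hz or 717 Hz.
Increasing tension raises a string's frequency; the adjustment raises the guitar string's frequency.
The beat rate fell, so the adjustment moved the guitar string toward 709.9 Hz — it must have started below the reference.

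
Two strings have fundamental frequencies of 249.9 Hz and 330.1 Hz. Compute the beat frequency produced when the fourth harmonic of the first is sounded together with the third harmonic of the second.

9.3 Hz

Fourth harmonic of the first: 4·249.9 = 999.6 Hz.
Third harmonic of the second: 3·330.1 = 990.3 Hz.
f_beat = |999.6 − 990.3| = 9.3 Hz.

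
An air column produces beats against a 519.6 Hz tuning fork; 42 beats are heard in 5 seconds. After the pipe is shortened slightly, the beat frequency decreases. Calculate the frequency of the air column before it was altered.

511.2 Hz

Beat frequency = 42/5 = 8.4 Hz.
|f − 519.6| = 8.4, so the air column was at either 511.2 Hz or 528 Hz.
A shorter pipe has a higher fundamental; the adjustment raises the air column's frequency.
The beat rate fell, so the adjustment moved the air column toward 519.6 Hz — it must have started below the reference.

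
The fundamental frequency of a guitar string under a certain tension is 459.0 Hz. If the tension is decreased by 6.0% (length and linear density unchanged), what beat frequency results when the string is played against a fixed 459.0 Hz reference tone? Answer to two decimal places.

13.98 Hz

For a string, f ∝ √T, so the new frequency is 459.0·√0.940 = 445.0170 Hz.
f_beat = |445.0170 − 459.0| = 13.98 Hz.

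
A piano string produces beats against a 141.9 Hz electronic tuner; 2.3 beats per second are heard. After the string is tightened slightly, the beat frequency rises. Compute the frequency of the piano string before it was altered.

|f − 141.9| = 2.3, so the piano string was at either 139.6 Hz or 144.2 Hz.
Increasing tension raises a string's frequency; the adjustment raises the piano string's frequency.
The beat rate rose, so the adjustment moved the piano string further from 141.9 Hz — it was already above the reference.

144.2 Hz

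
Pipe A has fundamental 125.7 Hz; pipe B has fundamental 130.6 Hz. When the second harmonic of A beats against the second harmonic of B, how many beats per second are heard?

Second harmonic of the first: 2·125.7 = 251.4 Hz.
Second harmonic of the second: 2·130.6 = 261.2 Hz.
f_beat = |251.4 − 261.2| = 9.8 Hz.

9.8 Hz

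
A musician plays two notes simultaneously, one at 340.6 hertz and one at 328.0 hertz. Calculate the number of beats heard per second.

f_beat = |f₁ − f₂|.
|340.6 − 328.0| = 12.6 Hz.

12.6 Hz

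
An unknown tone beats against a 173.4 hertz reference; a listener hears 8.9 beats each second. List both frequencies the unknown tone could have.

164.5 Hz or 182.3 Hz

|f − 173.4| = 8.9, so f = 173.4 ± 8.9.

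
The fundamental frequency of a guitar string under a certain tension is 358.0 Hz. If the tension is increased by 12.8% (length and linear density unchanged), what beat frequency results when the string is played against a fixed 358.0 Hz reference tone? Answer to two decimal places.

For a string, f ∝ √T, so the new frequency is 358.0·√1.128 = 380.2223 Hz.
f_beat = |380.2223 − 358.0| = 22.22 Hz.

22.22 Hz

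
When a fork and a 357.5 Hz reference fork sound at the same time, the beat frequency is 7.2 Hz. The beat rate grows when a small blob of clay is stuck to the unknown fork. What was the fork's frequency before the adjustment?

350.3 Hz

|f − 357.5| = 7.2, so the fork was at either 350.3 Hz or 364.7 Hz.
Adding mass to a fork lowers its frequency; the adjustment lowers the fork's frequency.
The beat rate rose, so the adjustment moved the fork further from 357.5 Hz — it was already below the reference.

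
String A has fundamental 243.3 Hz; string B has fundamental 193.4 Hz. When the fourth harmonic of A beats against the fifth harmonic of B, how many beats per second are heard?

Fourth harmonic of the first: 4·243.3 = 973.2 Hz.
Fifth harmonic of the second: 5·193.4 = 967.0 Hz.
f_beat = |973.2 − 967.0| = 6.2 Hz.

6.2 Hz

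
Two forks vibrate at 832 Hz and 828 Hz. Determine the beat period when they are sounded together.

0.250 s

f_beat = |832 − 828| = 4 Hz.
Beat period T = 1 / f_beat = 1 / 4 s.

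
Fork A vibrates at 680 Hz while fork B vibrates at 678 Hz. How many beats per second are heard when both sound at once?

2 Hz

The beat frequency equals the magnitude of the frequency difference.
|680 − 678| = 2 Hz.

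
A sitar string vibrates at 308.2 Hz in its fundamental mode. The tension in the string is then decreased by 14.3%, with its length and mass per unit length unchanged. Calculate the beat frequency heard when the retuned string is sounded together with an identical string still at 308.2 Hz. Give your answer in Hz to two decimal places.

22.89 Hz

For a string, f ∝ √T, so the new frequency is 308.2·√0.857 = 285.3140 Hz.
f_beat = |285.3140 − 308.2| = 22.89 Hz.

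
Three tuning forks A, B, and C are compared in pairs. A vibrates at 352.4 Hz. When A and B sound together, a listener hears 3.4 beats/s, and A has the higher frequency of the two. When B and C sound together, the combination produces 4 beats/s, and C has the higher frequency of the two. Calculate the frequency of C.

353 Hz

B is below A, so f_B = 352.4 − 3.4 = 349 Hz.
C is above B, so f_C = 349 + 4 = 353 Hz.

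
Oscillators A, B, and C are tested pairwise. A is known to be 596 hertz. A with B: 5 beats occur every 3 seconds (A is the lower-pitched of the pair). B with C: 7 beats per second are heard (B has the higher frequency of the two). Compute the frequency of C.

A–B: Beat frequency = 5/3 = 1.6667 Hz.
B is above A, so f_B = 596 + 1.6667 = 597.6667 Hz.
C is below B, so f_C = 597.6667 − 7 = 590.6667 Hz.

590.6667 Hz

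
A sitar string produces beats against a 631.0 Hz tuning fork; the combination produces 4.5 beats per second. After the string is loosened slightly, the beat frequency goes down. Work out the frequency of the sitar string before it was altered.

635.5 Hz

|f − 631.0| = 4.5, so the sitar string was at either 626.5 Hz or 635.5 Hz.
Reducing tension lowers a string's frequency; the adjustment lowers the sitar string's frequency.
The beat rate fell, so the adjustment moved the sitar string toward 631.0 Hz — it must have started above the reference.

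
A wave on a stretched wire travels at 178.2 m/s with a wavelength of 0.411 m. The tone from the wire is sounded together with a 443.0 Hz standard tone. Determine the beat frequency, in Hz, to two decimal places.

Source frequency f = v/λ = 178.2/0.411 = 433.5766 Hz.
f_beat = |433.5766 − 443.0| = 9.42 Hz.

9.42 Hz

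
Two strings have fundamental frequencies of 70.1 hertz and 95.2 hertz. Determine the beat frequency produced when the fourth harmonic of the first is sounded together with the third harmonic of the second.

Fourth harmonic of the first: 4·70.1 = 280.4 Hz.
Third harmonic of the second: 3·95.2 = 285.6 Hz.
f_beat = |280.4 − 285.6| = 5.2 Hz.

5.2 Hz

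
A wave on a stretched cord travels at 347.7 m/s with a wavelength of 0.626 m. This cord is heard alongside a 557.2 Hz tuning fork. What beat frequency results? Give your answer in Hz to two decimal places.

1.77 Hz

Source frequency f = v/λ = 347.7/0.626 = 555.4313 Hz.
f_beat = |555.4313 − 557.2| = 1.77 Hz.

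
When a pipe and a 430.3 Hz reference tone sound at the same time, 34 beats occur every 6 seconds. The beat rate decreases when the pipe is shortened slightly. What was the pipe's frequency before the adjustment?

424.6333 Hz

Beat frequency = 34/6 = 5.6667 Hz.
|f − 430.3| = 5.6667, so the pipe was at either 424.6333 Hz or 435.9667 Hz.
A shorter pipe has a higher fundamental; the adjustment raises the pipe's frequency.
The beat rate fell, so the adjustment moved the pipe toward 430.3 Hz — it must have started below the reference.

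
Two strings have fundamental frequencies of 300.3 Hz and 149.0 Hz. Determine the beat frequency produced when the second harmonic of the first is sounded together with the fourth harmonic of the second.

Second harmonic of the first: 2·300.3 = 600.6 Hz.
Fourth harmonic of the second: 4·149.0 = 596.0 Hz.
f_beat = |600.6 − 596.0| = 4.6 Hz.

4.6 Hz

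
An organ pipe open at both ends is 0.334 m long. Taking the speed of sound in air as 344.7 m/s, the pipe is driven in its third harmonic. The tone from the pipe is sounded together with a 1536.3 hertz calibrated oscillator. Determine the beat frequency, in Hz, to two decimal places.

11.75 Hz

Open pipe: f_n = n·v/(2L) = 3·344.7/(2·0.334) = 1548.0539 Hz.
f_beat = |1548.0539 − 1536.3| = 11.75 Hz.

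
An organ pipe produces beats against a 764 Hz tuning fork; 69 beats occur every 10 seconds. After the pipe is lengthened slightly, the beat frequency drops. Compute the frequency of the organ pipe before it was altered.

770.9 Hz

Beat frequency = 69/10 = 6.9 Hz.
|f − 764| = 6.9, so the organ pipe was at either 757.1 Hz or 770.9 Hz.
A longer pipe has a lower fundamental; the adjustment lowers the organ pipe's frequency.
The beat rate fell, so the adjustment moved the organ pipe toward 764 Hz — it must have started above the reference.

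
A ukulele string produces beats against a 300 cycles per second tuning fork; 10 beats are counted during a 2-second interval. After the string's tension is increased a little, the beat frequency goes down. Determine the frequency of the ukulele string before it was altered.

295 Hz

Beat frequency = 10/2 = 5 Hz.
|f − 300| = 5, so the ukulele string was at either 295 Hz or 305 Hz.
Higher tension means higher frequency; the adjustment raises the ukulele string's frequency.
The beat rate fell, so the adjustment moved the ukulele string toward 300 Hz — it must have started below the reference.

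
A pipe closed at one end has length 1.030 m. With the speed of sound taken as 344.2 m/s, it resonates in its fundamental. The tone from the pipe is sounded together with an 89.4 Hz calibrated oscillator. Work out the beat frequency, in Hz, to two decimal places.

Closed pipe (odd harmonics): f_n = n·v/(4L) = 1·344.2/(4·1.030) = 83.5437 Hz.
f_beat = |83.5437 − 89.4| = 5.86 Hz.

5.86 Hz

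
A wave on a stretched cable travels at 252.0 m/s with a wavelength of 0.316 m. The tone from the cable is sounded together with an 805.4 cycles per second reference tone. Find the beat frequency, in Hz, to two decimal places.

7.93 Hz

Source frequency f = v/λ = 252.0/0.316 = 797.4684 Hz.
f_beat = |797.4684 − 805.4| = 7.93 Hz.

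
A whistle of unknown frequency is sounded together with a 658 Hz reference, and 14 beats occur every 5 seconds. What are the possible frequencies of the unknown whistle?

655.2 Hz or 660.8 Hz

Beat frequency = 14/5 = 2.8 Hz.
|f − 658| = 2.8, so f = 658 ± 2.8.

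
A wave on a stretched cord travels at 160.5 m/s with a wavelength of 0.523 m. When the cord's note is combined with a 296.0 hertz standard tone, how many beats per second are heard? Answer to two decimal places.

Source frequency f = v/λ = 160.5/0.523 = 306.8834 Hz.
f_beat = |306.8834 − 296.0| = 10.88 Hz.

10.88 Hz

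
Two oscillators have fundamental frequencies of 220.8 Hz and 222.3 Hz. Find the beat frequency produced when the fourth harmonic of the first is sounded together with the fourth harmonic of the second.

6.0 Hz

Fourth harmonic of the first: 4·220.8 = 883.2 Hz.
Fourth harmonic of the second: 4·222.3 = 889.2 Hz.
f_beat = |883.2 − 889.2| = 6.0 Hz.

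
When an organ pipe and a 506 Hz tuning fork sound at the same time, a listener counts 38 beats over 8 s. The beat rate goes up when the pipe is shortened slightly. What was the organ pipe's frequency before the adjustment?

Beat frequency = 38/8 = 4.75 Hz.
|f − 506| = 4.75, so the organ pipe was at either 501.25 Hz or 510.75 Hz.
A shorter pipe has a higher fundamental; the adjustment raises the organ pipe's frequency.
The beat rate rose, so the adjustment moved the organ pipe further from 506 Hz — it was already above the reference.

510.75 Hz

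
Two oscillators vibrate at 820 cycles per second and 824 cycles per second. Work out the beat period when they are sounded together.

0.250 s

f_beat = |820 − 824| = 4 Hz.
Beat period T = 1 / f_beat = 1 / 4 s.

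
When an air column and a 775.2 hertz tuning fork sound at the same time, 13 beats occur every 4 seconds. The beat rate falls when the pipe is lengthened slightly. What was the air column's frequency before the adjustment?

778.45 Hz

Beat frequency = 13/4 = 3.25 Hz.
|f − 775.2| = 3.25, so the air column was at either 771.95 Hz or 778.45 Hz.
A longer pipe has a lower fundamental; the adjustment lowers the air column's frequency.
The beat rate fell, so the adjustment moved the air column toward 775.2 Hz — it must have started above the reference.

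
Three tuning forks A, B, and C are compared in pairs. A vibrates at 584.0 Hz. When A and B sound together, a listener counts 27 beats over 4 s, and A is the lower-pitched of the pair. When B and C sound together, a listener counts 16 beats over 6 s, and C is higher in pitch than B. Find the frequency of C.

593.4167 Hz

A–B: Beat frequency = 27/4 = 6.75 Hz.
B is above A, so f_B = 584.0 + 6.75 = 590.75 Hz.
B–C: Beat frequency = 16/6 = 2.6667 Hz.
C is above B, so f_C = 590.75 + 2.6667 = 593.4167 Hz.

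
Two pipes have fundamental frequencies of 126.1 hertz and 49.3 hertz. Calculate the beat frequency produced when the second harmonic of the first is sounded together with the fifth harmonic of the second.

5.7 Hz

Second harmonic of the first: 2·126.1 = 252.2 Hz.
Fifth harmonic of the second: 5·49.3 = 246.5 Hz.
f_beat = |252.2 − 246.5| = 5.7 Hz.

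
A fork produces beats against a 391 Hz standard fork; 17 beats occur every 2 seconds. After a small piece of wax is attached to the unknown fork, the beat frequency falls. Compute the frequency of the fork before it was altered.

Beat frequency = 17/2 = 8.5 Hz.
|f − 391| = 8.5, so the fork was at either 382.5 Hz or 399.5 Hz.
Loading a fork with wax lowers its frequency; the adjustment lowers the fork's frequency.
The beat rate fell, so the adjustment moved the fork toward 391 Hz — it must have started above the reference.

399.5 Hz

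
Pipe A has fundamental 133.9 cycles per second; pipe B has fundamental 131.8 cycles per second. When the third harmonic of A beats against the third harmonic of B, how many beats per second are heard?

Third harmonic of the first: 3·133.9 = 401.7 Hz.
Third harmonic of the second: 3·131.8 = 395.4 Hz.
f_beat = |401.7 − 395.4| = 6.3 Hz.

6.3 Hz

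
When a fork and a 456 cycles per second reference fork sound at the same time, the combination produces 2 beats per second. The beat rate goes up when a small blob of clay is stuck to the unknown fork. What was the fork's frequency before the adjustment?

|f − 456| = 2, so the fork was at either 454 Hz or 458 Hz.
Adding mass to a fork lowers its frequency; the adjustment lowers the fork's frequency.
The beat rate rose, so the adjustment moved the fork further from 456 Hz — it was already below the reference.

454 Hz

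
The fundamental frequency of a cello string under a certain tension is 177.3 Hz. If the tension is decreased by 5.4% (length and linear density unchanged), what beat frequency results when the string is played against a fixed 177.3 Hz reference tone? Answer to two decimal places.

For a string, f ∝ √T, so the new frequency is 177.3·√0.946 = 172.4465 Hz.
f_beat = |172.4465 − 177.3| = 4.85 Hz.

4.85 Hz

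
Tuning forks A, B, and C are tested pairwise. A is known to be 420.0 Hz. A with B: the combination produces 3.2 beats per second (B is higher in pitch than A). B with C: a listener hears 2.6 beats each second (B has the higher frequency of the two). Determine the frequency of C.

420.6 Hz

B is above A, so f_B = 420.0 + 3.2 = 423.2 Hz.
C is below B, so f_C = 423.2 − 2.6 = 420.6 Hz.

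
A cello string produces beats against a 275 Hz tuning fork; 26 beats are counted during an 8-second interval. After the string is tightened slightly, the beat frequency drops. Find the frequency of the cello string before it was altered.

271.75 Hz

Beat frequency = 26/8 = 3.25 Hz.
|f − 275| = 3.25, so the cello string was at either 271.75 Hz or 278.25 Hz.
Increasing tension raises a string's frequency; the adjustment raises the cello string's frequency.
The beat rate fell, so the adjustment moved the cello string toward 275 Hz — it must have started below the reference.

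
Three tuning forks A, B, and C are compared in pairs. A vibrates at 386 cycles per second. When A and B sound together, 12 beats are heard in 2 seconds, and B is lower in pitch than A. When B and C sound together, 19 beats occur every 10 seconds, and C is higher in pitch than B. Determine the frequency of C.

381.9 Hz

A–B: Beat frequency = 12/2 = 6 Hz.
B is below A, so f_B = 386 − 6 = 380 Hz.
B–C: Beat frequency = 19/10 = 1.9 Hz.
C is above B, so f_C = 380 + 1.9 = 381.9 Hz.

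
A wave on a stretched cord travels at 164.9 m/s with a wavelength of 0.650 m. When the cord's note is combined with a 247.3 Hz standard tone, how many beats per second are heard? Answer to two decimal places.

6.39 Hz

Source frequency f = v/λ = 164.9/0.650 = 253.6923 Hz.
f_beat = |253.6923 − 247.3| = 6.39 Hz.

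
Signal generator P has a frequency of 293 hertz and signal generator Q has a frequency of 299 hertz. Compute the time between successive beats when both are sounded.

f_beat = |293 − 299| = 6 Hz.
Beat period T = 1 / f_beat = 1 / 6 s.

0.167 s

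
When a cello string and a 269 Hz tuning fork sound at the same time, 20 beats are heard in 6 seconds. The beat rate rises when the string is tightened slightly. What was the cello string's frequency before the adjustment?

Beat frequency = 20/6 = 3.3333 Hz.
|f − 269| = 3.3333, so the cello string was at either 265.6667 Hz or 272.3333 Hz.
Increasing tension raises a string's frequency; the adjustment raises the cello string's frequency.
The beat rate rose, so the adjustment moved the cello string further from 269 Hz — it was already above the reference.

272.3333 Hz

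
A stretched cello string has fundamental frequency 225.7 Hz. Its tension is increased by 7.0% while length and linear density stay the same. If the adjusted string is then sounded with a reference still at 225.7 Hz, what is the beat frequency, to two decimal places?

7.77 Hz

For a string, f ∝ √T, so the new frequency is 225.7·√1.070 = 233.4659 Hz.
f_beat = |233.4659 − 225.7| = 7.77 Hz.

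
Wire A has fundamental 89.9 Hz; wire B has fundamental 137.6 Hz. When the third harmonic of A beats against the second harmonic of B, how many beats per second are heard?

5.5 Hz

Third harmonic of the first: 3·89.9 = 269.7 Hz.
Second harmonic of the second: 2·137.6 = 275.2 Hz.
f_beat = |269.7 − 275.2| = 5.5 Hz.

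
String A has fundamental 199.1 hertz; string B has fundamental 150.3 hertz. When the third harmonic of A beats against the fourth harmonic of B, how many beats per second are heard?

Third harmonic of the first: 3·199.1 = 597.3 Hz.
Fourth harmonic of the second: 4·150.3 = 601.2 Hz.
f_beat = |597.3 − 601.2| = 3.9 Hz.

3.9 Hz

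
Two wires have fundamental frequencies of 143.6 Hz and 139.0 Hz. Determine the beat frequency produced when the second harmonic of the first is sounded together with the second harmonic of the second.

Second harmonic of the first: 2·143.6 = 287.2 Hz.
Second harmonic of the second: 2·139.0 = 278.0 Hz.
f_beat = |287.2 − 278.0| = 9.2 Hz.

9.2 Hz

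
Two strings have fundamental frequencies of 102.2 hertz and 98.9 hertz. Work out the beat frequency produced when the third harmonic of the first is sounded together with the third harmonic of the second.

9.9 Hz

Third harmonic of the first: 3·102.2 = 306.6 Hz.
Third harmonic of the second: 3·98.9 = 296.7 Hz.
f_beat = |306.6 − 296.7| = 9.9 Hz.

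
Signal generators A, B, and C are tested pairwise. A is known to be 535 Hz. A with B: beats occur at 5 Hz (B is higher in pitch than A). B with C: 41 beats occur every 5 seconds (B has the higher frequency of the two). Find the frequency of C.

B is above A, so f_B = 535 + 5 = 540 Hz.
B–C: Beat frequency = 41/5 = 8.2 Hz.
C is below B, so f_C = 540 − 8.2 = 531.8 Hz.

531.8 Hz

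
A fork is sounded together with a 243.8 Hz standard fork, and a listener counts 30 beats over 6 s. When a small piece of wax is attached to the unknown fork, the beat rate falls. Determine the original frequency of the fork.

Beat frequency = 30/6 = 5 Hz.
|f − 243.8| = 5, so the fork was at either 238.8 Hz or 248.8 Hz.
Loading a fork with wax lowers its frequency; the adjustment lowers the fork's frequency.
The beat rate fell, so the adjustment moved the fork toward 243.8 Hz — it must have started above the reference.

248.8 Hz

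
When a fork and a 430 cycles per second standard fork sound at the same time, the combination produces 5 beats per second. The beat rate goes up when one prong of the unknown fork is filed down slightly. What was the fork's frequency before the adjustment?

|f − 430| = 5, so the fork was at either 425 Hz or 435 Hz.
Filing a prong removes mass and raises the fork's frequency; the adjustment raises the fork's frequency.
The beat rate rose, so the adjustment moved the fork further from 430 Hz — it was already above the reference.

435 Hz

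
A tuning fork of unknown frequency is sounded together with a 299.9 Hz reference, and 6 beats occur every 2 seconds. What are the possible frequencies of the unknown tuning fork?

Beat frequency = 6/2 = 3 Hz.
|f − 299.9| = 3, so f = 299.9 ± 3.

296.9 Hz or 302.9 Hz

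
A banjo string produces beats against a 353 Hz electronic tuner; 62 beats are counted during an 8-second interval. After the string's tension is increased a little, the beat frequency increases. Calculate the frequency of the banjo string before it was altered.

Beat frequency = 62/8 = 7.75 Hz.
|f − 353| = 7.75, so the banjo string was at either 345.25 Hz or 360.75 Hz.
Higher tension means higher frequency; the adjustment raises the banjo string's frequency.
The beat rate rose, so the adjustment moved the banjo string further from 353 Hz — it was already above the reference.

360.75 Hz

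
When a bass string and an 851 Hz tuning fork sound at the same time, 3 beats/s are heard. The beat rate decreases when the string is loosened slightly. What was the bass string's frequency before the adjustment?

854 Hz

|f − 851| = 3, so the bass string was at either 848 Hz or 854 Hz.
Reducing tension lowers a string's frequency; the adjustment lowers the bass string's frequency.
The beat rate fell, so the adjustment moved the bass string toward 851 Hz — it must have started above the reference.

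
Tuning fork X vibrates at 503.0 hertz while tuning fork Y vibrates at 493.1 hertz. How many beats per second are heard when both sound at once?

9.9 Hz

The beat frequency equals the magnitude of the frequency difference.
|503.0 − 493.1| = 9.9 Hz.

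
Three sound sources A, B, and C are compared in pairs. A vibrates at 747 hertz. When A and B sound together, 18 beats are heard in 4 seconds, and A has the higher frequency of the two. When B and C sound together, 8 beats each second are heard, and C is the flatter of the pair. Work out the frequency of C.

734.5 Hz

A–B: Beat frequency = 18/4 = 4.5 Hz.
B is below A, so f_B = 747 − 4.5 = 742.5 Hz.
C is below B, so f_C = 742.5 − 8 = 734.5 Hz.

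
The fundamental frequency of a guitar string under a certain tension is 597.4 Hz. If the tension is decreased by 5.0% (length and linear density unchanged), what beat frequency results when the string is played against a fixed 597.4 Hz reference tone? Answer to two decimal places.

For a string, f ∝ √T, so the new frequency is 597.4·√0.950 = 582.2735 Hz.
f_beat = |582.2735 − 597.4| = 15.13 Hz.

15.13 Hz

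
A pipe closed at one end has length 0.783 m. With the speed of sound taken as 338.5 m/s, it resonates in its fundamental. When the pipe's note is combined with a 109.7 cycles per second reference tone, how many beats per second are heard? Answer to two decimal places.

Closed pipe (odd harmonics): f_n = n·v/(4L) = 1·338.5/(4·0.783) = 108.0779 Hz.
f_beat = |108.0779 − 109.7| = 1.62 Hz.

1.62 Hz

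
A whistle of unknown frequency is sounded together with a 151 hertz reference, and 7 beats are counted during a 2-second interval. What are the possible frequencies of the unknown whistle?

147.5 Hz or 154.5 Hz

Beat frequency = 7/2 = 3.5 Hz.
|f − 151| = 3.5, so f = 151 ± 3.5.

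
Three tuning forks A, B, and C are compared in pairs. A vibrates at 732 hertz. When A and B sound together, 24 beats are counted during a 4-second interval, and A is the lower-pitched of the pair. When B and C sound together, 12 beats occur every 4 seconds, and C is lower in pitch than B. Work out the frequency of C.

A–B: Beat frequency = 24/4 = 6 Hz.
B is above A, so f_B = 732 + 6 = 738 Hz.
B–C: Beat frequency = 12/4 = 3 Hz.
C is below B, so f_C = 738 − 3 = 735 Hz.

735 Hz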